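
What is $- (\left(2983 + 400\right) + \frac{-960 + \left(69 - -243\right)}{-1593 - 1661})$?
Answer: $- \frac{5504465}{1627} \approx -3383.2$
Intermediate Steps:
$- (\left(2983 + 400\right) + \frac{-960 + \left(69 - -243\right)}{-1593 - 1661}) = - (3383 + \frac{-960 + \left(69 + 243\right)}{-3254}) = - (3383 + \left(-960 + 312\right) \left(- \frac{1}{3254}\right)) = - (3383 - - \frac{324}{1627}) = - (3383 + \frac{324}{1627}) = \left(-1\right) \frac{5504465}{1627} = - \frac{5504465}{1627}$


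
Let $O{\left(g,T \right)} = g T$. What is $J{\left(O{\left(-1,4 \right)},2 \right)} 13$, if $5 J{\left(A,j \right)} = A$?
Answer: $- \frac{52}{5} \approx -10.4$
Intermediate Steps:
$O{\left(g,T \right)} = T g$
$J{\left(A,j \right)} = \frac{A}{5}$
$J{\left(O{\left(-1,4 \right)},2 \right)} 13 = \frac{4 \left(-1\right)}{5} \cdot 13 = \frac{1}{5} \left(-4\right) 13 = \left(- \frac{4}{5}\right) 13 = - \frac{52}{5}$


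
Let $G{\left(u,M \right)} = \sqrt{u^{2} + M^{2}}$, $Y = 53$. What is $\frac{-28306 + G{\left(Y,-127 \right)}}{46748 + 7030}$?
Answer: $- \frac{14153}{26889} + \frac{\sqrt{18938}}{53778} \approx -0.52379$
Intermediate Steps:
$G{\left(u,M \right)} = \sqrt{M^{2} + u^{2}}$
$\frac{-28306 + G{\left(Y,-127 \right)}}{46748 + 7030} = \frac{-28306 + \sqrt{\left(-127\right)^{2} + 53^{2}}}{46748 + 7030} = \frac{-28306 + \sqrt{16129 + 2809}}{53778} = \left(-28306 + \sqrt{18938}\right) \frac{1}{53778} = - \frac{14153}{26889} + \frac{\sqrt{18938}}{53778}$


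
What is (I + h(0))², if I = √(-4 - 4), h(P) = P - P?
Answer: -8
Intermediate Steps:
h(P) = 0
I = 2*I*√2 (I = √(-8) = 2*I*√2 ≈ 2.8284*I)
(I + h(0))² = (2*I*√2 + 0)² = (2*I*√2)² = -8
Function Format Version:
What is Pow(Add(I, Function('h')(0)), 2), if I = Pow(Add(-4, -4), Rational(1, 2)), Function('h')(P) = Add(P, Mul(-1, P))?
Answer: -8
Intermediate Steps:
Function('h')(P) = 0
I = Mul(2, I, Pow(2, Rational(1, 2))) (I = Pow(-8, Rational(1, 2)) = Mul(2, I, Pow(2, Rational(1, 2))) ≈ Mul(2.8284, I))
Pow(Add(I, Function('h')(0)), 2) = Pow(Add(Mul(2, I, Pow(2, Rational(1, 2))), 0), 2) = Pow(Mul(2, I, Pow(2, Rational(1, 2))), 2) = -8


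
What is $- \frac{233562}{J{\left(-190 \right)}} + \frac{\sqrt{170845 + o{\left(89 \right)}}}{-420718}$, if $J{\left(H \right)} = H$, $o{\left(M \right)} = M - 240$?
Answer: $\frac{116781}{95} - \frac{3 \sqrt{18966}}{420718} \approx 1229.3$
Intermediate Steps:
$o{\left(M \right)} = -240 + M$
$- \frac{233562}{J{\left(-190 \right)}} + \frac{\sqrt{170845 + o{\left(89 \right)}}}{-420718} = - \frac{233562}{-190} + \frac{\sqrt{170845 + \left(-240 + 89\right)}}{-420718} = \left(-233562\right) \left(- \frac{1}{190}\right) + \sqrt{170845 - 151} \left(- \frac{1}{420718}\right) = \frac{116781}{95} + \sqrt{170694} \left(- \frac{1}{420718}\right) = \frac{116781}{95} + 3 \sqrt{18966} \left(- \frac{1}{420718}\right) = \frac{116781}{95} - \frac{3 \sqrt{18966}}{420718}$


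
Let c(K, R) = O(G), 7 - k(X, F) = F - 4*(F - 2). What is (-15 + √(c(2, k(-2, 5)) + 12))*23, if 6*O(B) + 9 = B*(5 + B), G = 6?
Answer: -345 + 23*√86/2 ≈ -238.35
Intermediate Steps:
k(X, F) = -1 + 3*F (k(X, F) = 7 - (F - 4*(F - 2)) = 7 - (F - 4*(-2 + F)) = 7 - (F + (8 - 4*F)) = 7 - (8 - 3*F) = 7 + (-8 + 3*F) = -1 + 3*F)
O(B) = -3/2 + B*(5 + B)/6 (O(B) = -3/2 + (B*(5 + B))/6 = -3/2 + B*(5 + B)/6)
c(K, R) = 19/2 (c(K, R) = -3/2 + (⅙)*6² + (⅚)*6 = -3/2 + (⅙)*36 + 5 = -3/2 + 6 + 5 = 19/2)
(-15 + √(c(2, k(-2, 5)) + 12))*23 = (-15 + √(19/2 + 12))*23 = (-15 + √(43/2))*23 = (-15 + √86/2)*23 = -345 + 23*√86/2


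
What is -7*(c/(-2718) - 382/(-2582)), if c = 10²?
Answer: -1365133/1754469 ≈ -0.77809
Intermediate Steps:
c = 100
-7*(c/(-2718) - 382/(-2582)) = -7*(100/(-2718) - 382/(-2582)) = -7*(100*(-1/2718) - 382*(-1/2582)) = -7*(-50/1359 + 191/1291) = -7*195019/1754469 = -1365133/1754469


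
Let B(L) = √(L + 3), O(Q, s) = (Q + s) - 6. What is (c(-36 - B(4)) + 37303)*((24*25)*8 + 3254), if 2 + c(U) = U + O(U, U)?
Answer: 299504098 - 24162*√7 ≈ 2.9944e+8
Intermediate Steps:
O(Q, s) = -6 + Q + s
B(L) = √(3 + L)
c(U) = -8 + 3*U (c(U) = -2 + (U + (-6 + U + U)) = -2 + (U + (-6 + 2*U)) = -2 + (-6 + 3*U) = -8 + 3*U)
(c(-36 - B(4)) + 37303)*((24*25)*8 + 3254) = ((-8 + 3*(-36 - √(3 + 4))) + 37303)*((24*25)*8 + 3254) = ((-8 + 3*(-36 - √7)) + 37303)*(600*8 + 3254) = ((-8 + (-108 - 3*√7)) + 37303)*(4800 + 3254) = ((-116 - 3*√7) + 37303)*8054 = (37187 - 3*√7)*8054 = 299504098 - 24162*√7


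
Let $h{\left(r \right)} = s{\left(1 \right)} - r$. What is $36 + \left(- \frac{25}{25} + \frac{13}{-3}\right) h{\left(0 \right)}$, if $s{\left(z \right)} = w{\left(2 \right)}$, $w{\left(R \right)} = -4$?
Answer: $\frac{172}{3} \approx 57.333$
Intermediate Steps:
$s{\left(z \right)} = -4$
$h{\left(r \right)} = -4 - r$
$36 + \left(- \frac{25}{25} + \frac{13}{-3}\right) h{\left(0 \right)} = 36 + \left(- \frac{25}{25} + \frac{13}{-3}\right) \left(-4 - 0\right) = 36 + \left(\left(-25\right) \frac{1}{25} + 13 \left(- \frac{1}{3}\right)\right) \left(-4 + 0\right) = 36 + \left(-1 - \frac{13}{3}\right) \left(-4\right) = 36 - - \frac{64}{3} = 36 + \frac{64}{3} = \frac{172}{3}$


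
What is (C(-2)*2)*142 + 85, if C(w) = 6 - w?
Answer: 2357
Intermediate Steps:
(C(-2)*2)*142 + 85 = ((6 - 1*(-2))*2)*142 + 85 = ((6 + 2)*2)*142 + 85 = (8*2)*142 + 85 = 16*142 + 85 = 2272 + 85 = 2357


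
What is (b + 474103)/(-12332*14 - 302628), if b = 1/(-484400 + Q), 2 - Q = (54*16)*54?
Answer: -251774294561/252397220904 ≈ -0.99753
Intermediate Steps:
Q = -46654 (Q = 2 - 54*16*54 = 2 - 864*54 = 2 - 1*46656 = 2 - 46656 = -46654)
b = -1/531054 (b = 1/(-484400 - 46654) = 1/(-531054) = -1/531054 ≈ -1.8830e-6)
(b + 474103)/(-12332*14 - 302628) = (-1/531054 + 474103)/(-12332*14 - 302628) = 251774294561/(531054*(-172648 - 302628)) = (251774294561/531054)/(-475276) = (251774294561/531054)*(-1/475276) = -251774294561/252397220904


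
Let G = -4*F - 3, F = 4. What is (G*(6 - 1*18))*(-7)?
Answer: -1596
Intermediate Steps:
G = -19 (G = -4*4 - 3 = -16 - 3 = -19)
(G*(6 - 1*18))*(-7) = -19*(6 - 1*18)*(-7) = -19*(6 - 18)*(-7) = -19*(-12)*(-7) = 228*(-7) = -1596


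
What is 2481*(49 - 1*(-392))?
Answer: 1094121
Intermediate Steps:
2481*(49 - 1*(-392)) = 2481*(49 + 392) = 2481*441 = 1094121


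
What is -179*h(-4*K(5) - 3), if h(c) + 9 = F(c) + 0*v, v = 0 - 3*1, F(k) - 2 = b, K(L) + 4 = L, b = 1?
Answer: 1074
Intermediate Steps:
K(L) = -4 + L
F(k) = 3 (F(k) = 2 + 1 = 3)
v = -3 (v = 0 - 3 = -3)
h(c) = -6 (h(c) = -9 + (3 + 0*(-3)) = -9 + (3 + 0) = -9 + 3 = -6)
-179*h(-4*K(5) - 3) = -179*(-6) = 1074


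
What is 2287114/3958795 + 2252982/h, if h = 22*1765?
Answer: 900790251331/15372000985 ≈ 58.599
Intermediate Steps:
h = 38830
2287114/3958795 + 2252982/h = 2287114/3958795 + 2252982/38830 = 2287114*(1/3958795) + 2252982*(1/38830) = 2287114/3958795 + 1126491/19415 = 900790251331/15372000985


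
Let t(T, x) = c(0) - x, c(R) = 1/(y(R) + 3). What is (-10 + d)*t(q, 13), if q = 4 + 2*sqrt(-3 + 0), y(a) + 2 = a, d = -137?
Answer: 1764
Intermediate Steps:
y(a) = -2 + a
q = 4 + 2*I*sqrt(3) (q = 4 + 2*sqrt(-3) = 4 + 2*(I*sqrt(3)) = 4 + 2*I*sqrt(3) ≈ 4.0 + 3.4641*I)
c(R) = 1/(1 + R) (c(R) = 1/((-2 + R) + 3) = 1/(1 + R))
t(T, x) = 1 - x (t(T, x) = 1/(1 + 0) - x = 1/1 - x = 1 - x)
(-10 + d)*t(q, 13) = (-10 - 137)*(1 - 1*13) = -147*(1 - 13) = -147*(-12) = 1764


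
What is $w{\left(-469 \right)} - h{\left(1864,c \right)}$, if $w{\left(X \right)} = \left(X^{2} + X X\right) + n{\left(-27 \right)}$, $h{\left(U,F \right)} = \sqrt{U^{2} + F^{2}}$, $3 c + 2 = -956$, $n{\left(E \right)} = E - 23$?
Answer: $439872 - \frac{2 \sqrt{8047057}}{3} \approx 4.3798 \cdot 10^{5}$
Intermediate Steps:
$n{\left(E \right)} = -23 + E$ ($n{\left(E \right)} = E - 23 = -23 + E$)
$c = - \frac{958}{3}$ ($c = - \frac{2}{3} + \frac{1}{3} \left(-956\right) = - \frac{2}{3} - \frac{956}{3} = - \frac{958}{3} \approx -319.33$)
$h{\left(U,F \right)} = \sqrt{F^{2} + U^{2}}$
$w{\left(X \right)} = -50 + 2 X^{2}$ ($w{\left(X \right)} = \left(X^{2} + X X\right) - 50 = \left(X^{2} + X^{2}\right) - 50 = 2 X^{2} - 50 = -50 + 2 X^{2}$)
$w{\left(-469 \right)} - h{\left(1864,c \right)} = \left(-50 + 2 \left(-469\right)^{2}\right) - \sqrt{\left(- \frac{958}{3}\right)^{2} + 1864^{2}} = \left(-50 + 2 \cdot 219961\right) - \sqrt{\frac{917764}{9} + 3474496} = \left(-50 + 439922\right) - \sqrt{\frac{32188228}{9}} = 439872 - \frac{2 \sqrt{8047057}}{3}$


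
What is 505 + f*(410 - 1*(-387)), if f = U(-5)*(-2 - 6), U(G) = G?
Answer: 32385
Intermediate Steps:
f = 40 (f = -5*(-2 - 6) = -5*(-8) = 40)
505 + f*(410 - 1*(-387)) = 505 + 40*(410 - 1*(-387)) = 505 + 40*(410 + 387) = 505 + 40*797 = 505 + 31880 = 32385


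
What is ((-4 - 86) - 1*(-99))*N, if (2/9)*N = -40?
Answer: -1620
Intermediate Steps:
N = -180 (N = (9/2)*(-40) = -180)
((-4 - 86) - 1*(-99))*N = ((-4 - 86) - 1*(-99))*(-180) = (-90 + 99)*(-180) = 9*(-180) = -1620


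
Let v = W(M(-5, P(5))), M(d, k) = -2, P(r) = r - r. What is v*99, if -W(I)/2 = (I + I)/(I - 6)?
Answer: -99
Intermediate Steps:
P(r) = 0
W(I) = -4*I/(-6 + I) (W(I) = -2*(I + I)/(I - 6) = -2*2*I/(-6 + I) = -4*I/(-6 + I))
v = -1 (v = -4*(-2)/(-6 - 2) = -4*(-2)/(-8) = -4*(-2)*(-1/8) = -1)
v*99 = -1*99 = -99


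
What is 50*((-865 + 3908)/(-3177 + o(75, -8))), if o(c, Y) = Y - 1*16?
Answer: -152150/3201 ≈ -47.532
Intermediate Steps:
o(c, Y) = -16 + Y (o(c, Y) = Y - 16 = -16 + Y)
50*((-865 + 3908)/(-3177 + o(75, -8))) = 50*((-865 + 3908)/(-3177 + (-16 - 8))) = 50*(3043/(-3177 - 24)) = 50*(3043/(-3201)) = 50*(3043*(-1/3201)) = 50*(-3043/3201) = -152150/3201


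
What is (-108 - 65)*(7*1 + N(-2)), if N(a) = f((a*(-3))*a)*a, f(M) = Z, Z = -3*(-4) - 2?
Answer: 2249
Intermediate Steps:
Z = 10 (Z = 12 - 2 = 10)
f(M) = 10
N(a) = 10*a
(-108 - 65)*(7*1 + N(-2)) = (-108 - 65)*(7*1 + 10*(-2)) = -173*(7 - 20) = -173*(-13) = 2249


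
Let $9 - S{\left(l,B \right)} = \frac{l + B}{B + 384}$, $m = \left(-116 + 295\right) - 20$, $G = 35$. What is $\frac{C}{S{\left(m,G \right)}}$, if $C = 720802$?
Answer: $\frac{4137206}{49} \approx 84433.0$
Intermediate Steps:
$m = 159$ ($m = 179 - 20 = 159$)
$S{\left(l,B \right)} = 9 - \frac{B + l}{384 + B}$ ($S{\left(l,B \right)} = 9 - \frac{l + B}{B + 384} = 9 - \frac{B + l}{384 + B}$)
$\frac{C}{S{\left(m,G \right)}} = \frac{720802}{\frac{1}{384 + 35} \left(3456 - 159 + 8 \cdot 35\right)} = \frac{720802}{\frac{1}{419} \left(3456 - 159 + 280\right)} = \frac{720802}{\frac{1}{419} \cdot 3577} = \frac{720802}{\frac{3577}{419}} = 720802 \cdot \frac{419}{3577} = \frac{4137206}{49}$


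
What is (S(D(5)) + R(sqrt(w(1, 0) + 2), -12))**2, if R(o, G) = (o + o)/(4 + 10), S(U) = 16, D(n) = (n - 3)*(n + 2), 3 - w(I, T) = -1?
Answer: (112 + sqrt(6))**2/49 ≈ 267.32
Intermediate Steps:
w(I, T) = 4 (w(I, T) = 3 - 1*(-1) = 3 + 1 = 4)
D(n) = (-3 + n)*(2 + n)
R(o, G) = o/7 (R(o, G) = (2*o)/14 = (2*o)*(1/14) = o/7)
(S(D(5)) + R(sqrt(w(1, 0) + 2), -12))**2 = (16 + sqrt(4 + 2)/7)**2 = (16 + sqrt(6)/7)**2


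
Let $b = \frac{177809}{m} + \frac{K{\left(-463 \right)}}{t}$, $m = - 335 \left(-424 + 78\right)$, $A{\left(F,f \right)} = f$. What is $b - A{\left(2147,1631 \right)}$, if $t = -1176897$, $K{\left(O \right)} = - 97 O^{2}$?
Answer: $- \frac{219871976676067}{136414131270} \approx -1611.8$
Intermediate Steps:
$m = 115910$ ($m = \left(-335\right) \left(-346\right) = 115910$)
$b = \frac{2619471425303}{136414131270}$ ($b = \frac{177809}{115910} + \frac{\left(-97\right) \left(-463\right)^{2}}{-1176897} = 177809 \cdot \frac{1}{115910} + \left(-97\right) 214369 \left(- \frac{1}{1176897}\right) = \frac{177809}{115910} - - \frac{20793793}{1176897} = \frac{177809}{115910} + \frac{20793793}{1176897} = \frac{2619471425303}{136414131270} \approx 19.202$)
$b - A{\left(2147,1631 \right)} = \frac{2619471425303}{136414131270} - 1631 = - \frac{219871976676067}{136414131270}$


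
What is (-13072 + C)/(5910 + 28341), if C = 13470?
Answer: 398/34251 ≈ 0.011620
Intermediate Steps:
(-13072 + C)/(5910 + 28341) = (-13072 + 13470)/(5910 + 28341) = 398/34251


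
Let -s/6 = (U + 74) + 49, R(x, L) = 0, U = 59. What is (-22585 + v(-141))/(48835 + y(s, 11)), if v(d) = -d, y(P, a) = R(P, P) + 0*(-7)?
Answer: -22444/48835 ≈ -0.45959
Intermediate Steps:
s = -1092 (s = -6*((59 + 74) + 49) = -6*(133 + 49) = -6*182 = -1092)
y(P, a) = 0 (y(P, a) = 0 + 0*(-7) = 0 + 0 = 0)
(-22585 + v(-141))/(48835 + y(s, 11)) = (-22585 - 1*(-141))/(48835 + 0) = (-22585 + 141)/48835 = -22444*1/48835 = -22444/48835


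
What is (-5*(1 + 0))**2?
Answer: 25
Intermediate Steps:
(-5*(1 + 0))**2 = (-5*1)**2 = (-5)**2 = 25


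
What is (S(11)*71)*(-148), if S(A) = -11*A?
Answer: 1271468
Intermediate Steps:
(S(11)*71)*(-148) = (-11*11*71)*(-148) = -121*71*(-148) = -8591*(-148) = 1271468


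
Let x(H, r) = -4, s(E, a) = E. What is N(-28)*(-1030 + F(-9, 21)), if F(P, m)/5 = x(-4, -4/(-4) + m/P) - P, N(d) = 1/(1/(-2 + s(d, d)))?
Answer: 30150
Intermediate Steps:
N(d) = -2 + d (N(d) = 1/(1/(-2 + d)) = -2 + d)
F(P, m) = -20 - 5*P (F(P, m) = 5*(-4 - P) = -20 - 5*P)
N(-28)*(-1030 + F(-9, 21)) = (-2 - 28)*(-1030 + (-20 - 5*(-9))) = -30*(-1030 + (-20 + 45)) = -30*(-1030 + 25) = -30*(-1005) = 30150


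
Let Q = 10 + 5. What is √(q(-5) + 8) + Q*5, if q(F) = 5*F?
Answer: 75 + I*√17 ≈ 75.0 + 4.1231*I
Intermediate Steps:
Q = 15
√(q(-5) + 8) + Q*5 = √(5*(-5) + 8) + 15*5 = √(-25 + 8) + 75 = √(-17) + 75 = I*√17 + 75 = 75 + I*√17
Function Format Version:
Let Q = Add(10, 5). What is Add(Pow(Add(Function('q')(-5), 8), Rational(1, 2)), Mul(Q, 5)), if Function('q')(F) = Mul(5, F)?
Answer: Add(75, Mul(I, Pow(17, Rational(1, 2)))) ≈ Add(75.000, Mul(4.1231, I))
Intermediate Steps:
Q = 15
Add(Pow(Add(Function('q')(-5), 8), Rational(1, 2)), Mul(Q, 5)) = Add(Pow(Add(Mul(5, -5), 8), Rational(1, 2)), Mul(15, 5)) = Add(Pow(Add(-25, 8), Rational(1, 2)), 75) = Add(Pow(-17, Rational(1, 2)), 75) = Add(Mul(I, Pow(17, Rational(1, 2))), 75) = Add(75, Mul(I, Pow(17, Rational(1, 2))))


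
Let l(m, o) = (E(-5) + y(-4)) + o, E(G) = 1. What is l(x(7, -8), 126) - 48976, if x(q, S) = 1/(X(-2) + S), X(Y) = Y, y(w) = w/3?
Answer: -146551/3 ≈ -48850.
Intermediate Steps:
y(w) = w/3 (y(w) = w*(⅓) = w/3)
x(q, S) = 1/(-2 + S)
l(m, o) = -⅓ + o (l(m, o) = (1 + (⅓)*(-4)) + o = (1 - 4/3) + o = -⅓ + o)
l(x(7, -8), 126) - 48976 = (-⅓ + 126) - 48976 = 377/3 - 48976 = -146551/3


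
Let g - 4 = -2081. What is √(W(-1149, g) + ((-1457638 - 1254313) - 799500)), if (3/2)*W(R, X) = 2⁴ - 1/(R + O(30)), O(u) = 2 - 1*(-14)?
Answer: I*√4507597329301/1133 ≈ 1873.9*I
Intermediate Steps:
O(u) = 16 (O(u) = 2 + 14 = 16)
g = -2077 (g = 4 - 2081 = -2077)
W(R, X) = 32/3 - 2/(3*(16 + R)) (W(R, X) = 2*(2⁴ - 1/(R + 16))/3 = 2*(16 - 1/(16 + R))/3 = 32/3 - 2/(3*(16 + R)))
√(W(-1149, g) + ((-1457638 - 1254313) - 799500)) = √(2*(255 + 16*(-1149))/(3*(16 - 1149)) + ((-1457638 - 1254313) - 799500)) = √((⅔)*(255 - 18384)/(-1133) + (-2711951 - 799500)) = √((⅔)*(-1/1133)*(-18129) - 3511451) = √(12086/1133 - 3511451) = √(-3978461897/1133) = I*√4507597329301/1133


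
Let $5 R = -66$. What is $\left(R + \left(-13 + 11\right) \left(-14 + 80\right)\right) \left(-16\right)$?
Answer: $\frac{11616}{5} \approx 2323.2$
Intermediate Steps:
$R = - \frac{66}{5}$ ($R = \frac{1}{5} \left(-66\right) = - \frac{66}{5} \approx -13.2$)
$\left(R + \left(-13 + 11\right) \left(-14 + 80\right)\right) \left(-16\right) = \left(- \frac{66}{5} + \left(-13 + 11\right) \left(-14 + 80\right)\right) \left(-16\right) = \left(- \frac{66}{5} - 132\right) \left(-16\right) = \left(- \frac{726}{5}\right) \left(-16\right) = \frac{11616}{5}$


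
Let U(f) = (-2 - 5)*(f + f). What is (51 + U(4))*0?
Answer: 0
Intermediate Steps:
U(f) = -14*f
(51 + U(4))*0 = (51 - 14*4)*0 = (51 - 56)*0 = -5*0 = 0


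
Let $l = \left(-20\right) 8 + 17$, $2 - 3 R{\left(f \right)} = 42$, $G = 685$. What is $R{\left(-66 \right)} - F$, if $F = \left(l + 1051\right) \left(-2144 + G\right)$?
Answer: $\frac{3974276}{3} \approx 1.3248 \cdot 10^{6}$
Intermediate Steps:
$R{\left(f \right)} = - \frac{40}{3}$ ($R{\left(f \right)} = \frac{2}{3} - 14 = - \frac{40}{3}$)
$l = -143$ ($l = -160 + 17 = -143$)
$F = -1324772$ ($F = \left(-143 + 1051\right) \left(-2144 + 685\right) = 908 \left(-1459\right) = -1324772$)
$R{\left(-66 \right)} - F = - \frac{40}{3} - -1324772 = - \frac{40}{3} + 1324772 = \frac{3974276}{3}$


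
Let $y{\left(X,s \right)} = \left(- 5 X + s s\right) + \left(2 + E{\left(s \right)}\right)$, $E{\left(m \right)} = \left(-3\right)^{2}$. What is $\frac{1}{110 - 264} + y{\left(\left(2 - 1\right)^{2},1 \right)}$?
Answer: $\frac{1077}{154} \approx 6.9935$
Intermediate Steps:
$E{\left(m \right)} = 9$
$y{\left(X,s \right)} = 11 + s^{2} - 5 X$ ($y{\left(X,s \right)} = \left(- 5 X + s s\right) + \left(2 + 9\right) = \left(- 5 X + s^{2}\right) + 11 = \left(s^{2} - 5 X\right) + 11 = 11 + s^{2} - 5 X$)
$\frac{1}{110 - 264} + y{\left(\left(2 - 1\right)^{2},1 \right)} = \frac{1}{110 - 264} + \left(11 + 1^{2} - 5 \left(2 - 1\right)^{2}\right) = \frac{1}{-154} + \left(11 + 1 - 5 \cdot 1^{2}\right) = - \frac{1}{154} + \left(11 + 1 - 5\right) = - \frac{1}{154} + 7 = \frac{1077}{154}$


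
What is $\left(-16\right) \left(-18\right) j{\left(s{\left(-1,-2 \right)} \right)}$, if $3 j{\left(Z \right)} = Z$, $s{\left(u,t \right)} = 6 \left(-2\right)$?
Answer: $-1152$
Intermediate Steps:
$s{\left(u,t \right)} = -12$
$j{\left(Z \right)} = \frac{Z}{3}$
$\left(-16\right) \left(-18\right) j{\left(s{\left(-1,-2 \right)} \right)} = \left(-16\right) \left(-18\right) \frac{1}{3} \left(-12\right) = 288 \left(-4\right) = -1152$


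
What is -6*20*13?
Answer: -1560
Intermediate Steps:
-6*20*13 = -120*13 = -1560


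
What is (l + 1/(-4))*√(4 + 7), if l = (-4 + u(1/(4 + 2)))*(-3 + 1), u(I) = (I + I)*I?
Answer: 275*√11/36 ≈ 25.335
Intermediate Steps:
u(I) = 2*I² (u(I) = (2*I)*I = 2*I²)
l = 71/9 (l = (-4 + 2*(1/(4 + 2))²)*(-3 + 1) = (-4 + 2*(1/6)²)*(-2) = (-4 + 2*(⅙)²)*(-2) = (-4 + 2*(1/36))*(-2) = (-4 + 1/18)*(-2) = -71/18*(-2) = 71/9 ≈ 7.8889)
(l + 1/(-4))*√(4 + 7) = (71/9 + 1/(-4))*√(4 + 7) = (71/9 - ¼)*√11 = 275*√11/36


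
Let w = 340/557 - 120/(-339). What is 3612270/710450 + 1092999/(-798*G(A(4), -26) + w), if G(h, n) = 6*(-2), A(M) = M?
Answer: 5105243457821187/42824769103220 ≈ 119.21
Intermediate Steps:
G(h, n) = -12
w = 60700/62941 (w = 340*(1/557) - 120*(-1/339) = 340/557 + 40/113 = 60700/62941 ≈ 0.96440)
3612270/710450 + 1092999/(-798*G(A(4), -26) + w) = 3612270/710450 + 1092999/(-798*(-12) + 60700/62941) = 3612270*(1/710450) + 1092999/(9576 + 60700/62941) = 361227/71045 + 1092999/(602783716/62941) = 361227/71045 + 1092999*(62941/602783716) = 361227/71045 + 68794450059/602783716 = 5105243457821187/42824769103220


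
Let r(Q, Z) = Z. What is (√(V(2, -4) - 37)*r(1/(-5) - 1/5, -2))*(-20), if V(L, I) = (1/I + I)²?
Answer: 10*I*√303 ≈ 174.07*I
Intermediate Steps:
V(L, I) = (I + 1/I)²
(√(V(2, -4) - 37)*r(1/(-5) - 1/5, -2))*(-20) = (√((1 + (-4)²)²/(-4)² - 37)*(-2))*(-20) = (√((1 + 16)²/16 - 37)*(-2))*(-20) = (√((1/16)*17² - 37)*(-2))*(-20) = (√((1/16)*289 - 37)*(-2))*(-20) = (√(289/16 - 37)*(-2))*(-20) = (√(-303/16)*(-2))*(-20) = ((I*√303/4)*(-2))*(-20) = -I*√303/2*(-20) = 10*I*√303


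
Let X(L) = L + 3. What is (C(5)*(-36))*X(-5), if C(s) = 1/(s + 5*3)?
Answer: 18/5 ≈ 3.6000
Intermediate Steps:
X(L) = 3 + L
C(s) = 1/(15 + s) (C(s) = 1/(s + 15) = 1/(15 + s))
(C(5)*(-36))*X(-5) = (-36/(15 + 5))*(3 - 5) = (-36/20)*(-2) = ((1/20)*(-36))*(-2) = -9/5*(-2) = 18/5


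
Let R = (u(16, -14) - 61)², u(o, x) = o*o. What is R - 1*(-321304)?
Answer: 359329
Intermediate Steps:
u(o, x) = o²
R = 38025 (R = (16² - 61)² = (256 - 61)² = 195² = 38025)
R - 1*(-321304) = 38025 - 1*(-321304) = 38025 + 321304 = 359329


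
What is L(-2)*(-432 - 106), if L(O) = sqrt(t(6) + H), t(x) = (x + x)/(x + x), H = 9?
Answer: -538*sqrt(10) ≈ -1701.3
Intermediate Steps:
t(x) = 1 (t(x) = (2*x)/((2*x)) = (2*x)*(1/(2*x)) = 1)
L(O) = sqrt(10) (L(O) = sqrt(1 + 9) = sqrt(10))
L(-2)*(-432 - 106) = sqrt(10)*(-432 - 106) = sqrt(10)*(-538) = -538*sqrt(10)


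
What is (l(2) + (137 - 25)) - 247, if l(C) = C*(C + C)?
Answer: -127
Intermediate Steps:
l(C) = 2*C**2 (l(C) = C*(2*C) = 2*C**2)
(l(2) + (137 - 25)) - 247 = (2*2**2 + (137 - 25)) - 247 = (2*4 + 112) - 247 = (8 + 112) - 247 = 120 - 247 = -127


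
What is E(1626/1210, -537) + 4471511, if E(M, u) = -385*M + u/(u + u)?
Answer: 98361871/22 ≈ 4.4710e+6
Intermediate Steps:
E(M, u) = ½ - 385*M (E(M, u) = -385*M + u/((2*u)) = -385*M + (1/(2*u))*u = -385*M + ½ = ½ - 385*M)
E(1626/1210, -537) + 4471511 = (½ - 626010/1210) + 4471511 = (½ - 385*813/605) + 4471511 = (½ - 5691/11) + 4471511 = -11371/22 + 4471511 = 98361871/22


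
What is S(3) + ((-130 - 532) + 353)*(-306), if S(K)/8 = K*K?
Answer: 94626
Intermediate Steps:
S(K) = 8*K² (S(K) = 8*(K*K) = 8*K²)
S(3) + ((-130 - 532) + 353)*(-306) = 8*3² + ((-130 - 532) + 353)*(-306) = 8*9 + (-662 + 353)*(-306) = 72 - 309*(-306) = 72 + 94554 = 94626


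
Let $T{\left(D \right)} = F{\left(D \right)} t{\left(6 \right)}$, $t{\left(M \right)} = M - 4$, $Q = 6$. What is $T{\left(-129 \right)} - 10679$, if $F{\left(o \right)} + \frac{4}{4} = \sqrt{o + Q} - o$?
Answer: $-10423 + 2 i \sqrt{123} \approx -10423.0 + 22.181 i$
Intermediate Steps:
$t{\left(M \right)} = -4 + M$
$F{\left(o \right)} = -1 + \sqrt{6 + o} - o$ ($F{\left(o \right)} = -1 - \left(o - \sqrt{o + 6}\right) = -1 - \left(o - \sqrt{6 + o}\right) = -1 + \sqrt{6 + o} - o$)
$T{\left(D \right)} = -2 - 2 D + 2 \sqrt{6 + D}$ ($T{\left(D \right)} = \left(-1 + \sqrt{6 + D} - D\right) \left(-4 + 6\right) = \left(-1 + \sqrt{6 + D} - D\right) 2 = -2 - 2 D + 2 \sqrt{6 + D}$)
$T{\left(-129 \right)} - 10679 = \left(-2 - -258 + 2 \sqrt{6 - 129}\right) - 10679 = \left(-2 + 258 + 2 \sqrt{-123}\right) - 10679 = \left(-2 + 258 + 2 i \sqrt{123}\right) - 10679 = \left(256 + 2 i \sqrt{123}\right) - 10679 = -10423 + 2 i \sqrt{123}$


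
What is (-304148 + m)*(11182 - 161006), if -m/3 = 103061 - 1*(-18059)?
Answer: 100008718592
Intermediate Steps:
m = -363360 (m = -3*(103061 - 1*(-18059)) = -3*(103061 + 18059) = -3*121120 = -363360)
(-304148 + m)*(11182 - 161006) = (-304148 - 363360)*(11182 - 161006) = -667508*(-149824) = 100008718592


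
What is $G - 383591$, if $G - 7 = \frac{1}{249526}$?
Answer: $- \frac{95714181183}{249526} \approx -3.8358 \cdot 10^{5}$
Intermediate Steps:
$G = \frac{1746683}{249526}$ ($G = 7 + \frac{1}{249526} = \frac{1746683}{249526} \approx 7.0$)
$G - 383591 = \frac{1746683}{249526} - 383591 = - \frac{95714181183}{249526}$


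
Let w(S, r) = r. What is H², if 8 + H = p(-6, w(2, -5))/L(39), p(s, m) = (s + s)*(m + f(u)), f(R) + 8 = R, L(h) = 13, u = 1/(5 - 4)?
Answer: 1600/169 ≈ 9.4675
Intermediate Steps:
u = 1 (u = 1/1 = 1)
f(R) = -8 + R
p(s, m) = 2*s*(-7 + m) (p(s, m) = (s + s)*(m + (-8 + 1)) = (2*s)*(m - 7) = (2*s)*(-7 + m) = 2*s*(-7 + m))
H = 40/13 (H = -8 + (2*(-6)*(-7 - 5))/13 = -8 + (2*(-6)*(-12))*(1/13) = -8 + 144*(1/13) = -8 + 144/13 = 40/13 ≈ 3.0769)
H² = (40/13)² = 1600/169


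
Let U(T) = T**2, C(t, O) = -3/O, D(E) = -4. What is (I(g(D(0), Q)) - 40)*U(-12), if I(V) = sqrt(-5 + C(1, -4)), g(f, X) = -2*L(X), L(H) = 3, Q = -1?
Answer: -5760 + 72*I*sqrt(17) ≈ -5760.0 + 296.86*I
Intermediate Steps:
g(f, X) = -6 (g(f, X) = -2*3 = -6)
I(V) = I*sqrt(17)/2 (I(V) = sqrt(-5 - 3/(-4)) = sqrt(-5 - 3*(-1/4)) = sqrt(-5 + 3/4) = sqrt(-17/4) = I*sqrt(17)/2)
(I(g(D(0), Q)) - 40)*U(-12) = (I*sqrt(17)/2 - 40)*(-12)**2 = (-40 + I*sqrt(17)/2)*144 = -5760 + 72*I*sqrt(17)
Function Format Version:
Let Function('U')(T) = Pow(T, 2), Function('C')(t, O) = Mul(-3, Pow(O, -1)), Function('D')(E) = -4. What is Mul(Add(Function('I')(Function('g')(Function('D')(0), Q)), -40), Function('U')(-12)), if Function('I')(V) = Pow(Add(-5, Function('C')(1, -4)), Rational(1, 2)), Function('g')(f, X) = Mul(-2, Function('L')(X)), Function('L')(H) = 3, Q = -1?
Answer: Add(-5760, Mul(72, I, Pow(17, Rational(1, 2)))) ≈ Add(-5760.0, Mul(296.86, I))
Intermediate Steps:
Function('g')(f, X) = -6 (Function('g')(f, X) = Mul(-2, 3) = -6)
Function('I')(V) = Mul(Rational(1, 2), I, Pow(17, Rational(1, 2))) (Function('I')(V) = Pow(Add(-5, Mul(-3, Pow(-4, -1))), Rational(1, 2)) = Pow(Add(-5, Mul(-3, Rational(-1, 4))), Rational(1, 2)) = Pow(Add(-5, Rational(3, 4)), Rational(1, 2)) = Pow(Rational(-17, 4), Rational(1, 2)) = Mul(Rational(1, 2), I, Pow(17, Rational(1, 2))))
Mul(Add(Function('I')(Function('g')(Function('D')(0), Q)), -40), Function('U')(-12)) = Mul(Add(Mul(Rational(1, 2), I, Pow(17, Rational(1, 2))), -40), Pow(-12, 2)) = Mul(Add(-40, Mul(Rational(1, 2), I, Pow(17, Rational(1, 2)))), 144) = Add(-5760, Mul(72, I, Pow(17, Rational(1, 2))))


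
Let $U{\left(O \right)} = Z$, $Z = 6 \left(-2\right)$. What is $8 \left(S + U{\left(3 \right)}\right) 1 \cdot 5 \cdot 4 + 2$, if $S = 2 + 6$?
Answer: $-638$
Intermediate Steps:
$Z = -12$
$U{\left(O \right)} = -12$
$S = 8$
$8 \left(S + U{\left(3 \right)}\right) 1 \cdot 5 \cdot 4 + 2 = 8 \left(8 - 12\right) 1 \cdot 5 \cdot 4 + 2 = 8 \left(-4\right) 1 \cdot 5 \cdot 4 + 2 = 8 \left(-4\right) 5 \cdot 4 + 2 = 8 \left(\left(-20\right) 4\right) + 2 = 8 \left(-80\right) + 2 = -640 + 2 = -638$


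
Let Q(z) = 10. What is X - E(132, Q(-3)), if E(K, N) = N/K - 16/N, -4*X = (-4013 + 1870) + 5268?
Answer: -514619/660 ≈ -779.73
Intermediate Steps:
X = -3125/4 (X = -((-4013 + 1870) + 5268)/4 = -(-2143 + 5268)/4 = -¼*3125 = -3125/4 ≈ -781.25)
E(K, N) = -16/N + N/K
X - E(132, Q(-3)) = -3125/4 - (-16/10 + 10/132) = -3125/4 - (-16*⅒ + 10*(1/132)) = -3125/4 - (-8/5 + 5/66) = -3125/4 - 1*(-503/330) = -3125/4 + 503/330 = -514619/660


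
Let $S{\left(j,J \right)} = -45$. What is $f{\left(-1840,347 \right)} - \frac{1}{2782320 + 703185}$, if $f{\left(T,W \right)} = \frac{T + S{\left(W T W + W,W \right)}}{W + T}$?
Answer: $\frac{6570175432}{5203858965} \approx 1.2626$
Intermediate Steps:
$f{\left(T,W \right)} = \frac{-45 + T}{T + W}$ ($f{\left(T,W \right)} = \frac{T - 45}{W + T} = \frac{-45 + T}{T + W}$)
$f{\left(-1840,347 \right)} - \frac{1}{2782320 + 703185} = \frac{-45 - 1840}{-1840 + 347} - \frac{1}{2782320 + 703185} = \frac{1}{-1493} \left(-1885\right) - \frac{1}{3485505} = \left(- \frac{1}{1493}\right) \left(-1885\right) - \frac{1}{3485505} = \frac{1885}{1493} - \frac{1}{3485505} = \frac{6570175432}{5203858965}$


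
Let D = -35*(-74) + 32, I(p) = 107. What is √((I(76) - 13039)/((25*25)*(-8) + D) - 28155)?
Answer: I*√39795626681/1189 ≈ 167.78*I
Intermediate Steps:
D = 2622 (D = 2590 + 32 = 2622)
√((I(76) - 13039)/((25*25)*(-8) + D) - 28155) = √((107 - 13039)/((25*25)*(-8) + 2622) - 28155) = √(-12932/(625*(-8) + 2622) - 28155) = √(-12932/(-5000 + 2622) - 28155) = √(-12932/(-2378) - 28155) = √(-12932*(-1/2378) - 28155) = √(6466/1189 - 28155) = √(-33469829/1189) = I*√39795626681/1189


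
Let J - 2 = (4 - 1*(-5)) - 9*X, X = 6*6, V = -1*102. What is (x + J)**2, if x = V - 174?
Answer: 346921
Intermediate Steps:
V = -102
X = 36
x = -276 (x = -102 - 174 = -276)
J = -313 (J = 2 + ((4 - 1*(-5)) - 9*36) = 2 + ((4 + 5) - 324) = 2 + (9 - 324) = 2 - 315 = -313)
(x + J)**2 = (-276 - 313)**2 = (-589)**2 = 346921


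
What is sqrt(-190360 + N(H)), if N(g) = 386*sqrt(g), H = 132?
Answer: 2*sqrt(-47590 + 193*sqrt(33)) ≈ 431.19*I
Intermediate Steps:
sqrt(-190360 + N(H)) = sqrt(-190360 + 386*sqrt(132)) = sqrt(-190360 + 386*(2*sqrt(33))) = sqrt(-190360 + 772*sqrt(33))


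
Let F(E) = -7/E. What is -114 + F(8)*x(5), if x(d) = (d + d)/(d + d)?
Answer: -919/8 ≈ -114.88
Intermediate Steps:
x(d) = 1 (x(d) = (2*d)/((2*d)) = (2*d)*(1/(2*d)) = 1)
-114 + F(8)*x(5) = -114 - 7/8*1 = -114 - 7/8 = -919/8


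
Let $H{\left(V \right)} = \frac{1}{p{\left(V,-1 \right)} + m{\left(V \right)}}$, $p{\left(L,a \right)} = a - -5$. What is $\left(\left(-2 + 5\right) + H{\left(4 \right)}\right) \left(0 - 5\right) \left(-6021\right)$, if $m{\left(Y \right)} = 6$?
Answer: $\frac{186651}{2} \approx 93326.0$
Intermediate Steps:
$p{\left(L,a \right)} = 5 + a$ ($p{\left(L,a \right)} = a + 5 = 5 + a$)
$H{\left(V \right)} = \frac{1}{10}$ ($H{\left(V \right)} = \frac{1}{\left(5 - 1\right) + 6} = \frac{1}{4 + 6} = \frac{1}{10}$)
$\left(\left(-2 + 5\right) + H{\left(4 \right)}\right) \left(0 - 5\right) \left(-6021\right) = \left(\left(-2 + 5\right) + \frac{1}{10}\right) \left(0 - 5\right) \left(-6021\right) = \left(3 + \frac{1}{10}\right) \left(-5\right) \left(-6021\right) = \frac{31}{10} \left(-5\right) \left(-6021\right) = \left(- \frac{31}{2}\right) \left(-6021\right) = \frac{186651}{2}$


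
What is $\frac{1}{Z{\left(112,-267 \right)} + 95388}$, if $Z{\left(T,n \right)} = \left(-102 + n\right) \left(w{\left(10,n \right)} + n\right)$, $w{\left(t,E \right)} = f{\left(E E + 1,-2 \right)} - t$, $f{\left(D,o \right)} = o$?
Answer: $\frac{1}{198339} \approx 5.0419 \cdot 10^{-6}$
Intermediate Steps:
$w{\left(t,E \right)} = -2 - t$
$Z{\left(T,n \right)} = \left(-102 + n\right) \left(-12 + n\right)$ ($Z{\left(T,n \right)} = \left(-102 + n\right) \left(\left(-2 - 10\right) + n\right) = \left(-102 + n\right) \left(-12 + n\right)$)
$\frac{1}{Z{\left(112,-267 \right)} + 95388} = \frac{1}{\left(1224 + \left(-267\right)^{2} - -30438\right) + 95388} = \frac{1}{\left(1224 + 71289 + 30438\right) + 95388} = \frac{1}{102951 + 95388} = \frac{1}{198339}$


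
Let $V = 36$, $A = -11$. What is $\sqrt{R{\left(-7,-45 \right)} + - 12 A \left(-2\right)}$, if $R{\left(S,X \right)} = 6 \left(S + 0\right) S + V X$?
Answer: $i \sqrt{1590} \approx 39.875 i$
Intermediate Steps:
$R{\left(S,X \right)} = 6 S^{2} + 36 X$ ($R{\left(S,X \right)} = 6 \left(S + 0\right) S + 36 X = 6 S S + 36 X = 6 S^{2} + 36 X$)
$\sqrt{R{\left(-7,-45 \right)} + - 12 A \left(-2\right)} = \sqrt{\left(6 \left(-7\right)^{2} + 36 \left(-45\right)\right) + \left(-12\right) \left(-11\right) \left(-2\right)} = \sqrt{\left(6 \cdot 49 - 1620\right) + 132 \left(-2\right)} = \sqrt{\left(294 - 1620\right) - 264} = \sqrt{-1326 - 264} = \sqrt{-1590} = i \sqrt{1590}$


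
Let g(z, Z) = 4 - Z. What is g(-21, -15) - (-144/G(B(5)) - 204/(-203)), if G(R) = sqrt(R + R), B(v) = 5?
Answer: 3653/203 + 72*sqrt(10)/5 ≈ 63.532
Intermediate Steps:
G(R) = sqrt(2)*sqrt(R) (G(R) = sqrt(2*R) = sqrt(2)*sqrt(R))
g(-21, -15) - (-144/G(B(5)) - 204/(-203)) = (4 - 1*(-15)) - (-144*sqrt(10)/10 - 204/(-203)) = (4 + 15) - (-144*sqrt(10)/10 - 204*(-1/203)) = 19 - (-72*sqrt(10)/5 + 204/203) = 19 - (204/203 - 72*sqrt(10)/5) = 19 + (-204/203 + 72*sqrt(10)/5) = 3653/203 + 72*sqrt(10)/5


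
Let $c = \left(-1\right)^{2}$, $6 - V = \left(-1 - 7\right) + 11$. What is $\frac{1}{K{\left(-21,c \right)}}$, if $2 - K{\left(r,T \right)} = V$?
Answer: $-1$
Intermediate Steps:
$V = 3$ ($V = 6 - \left(\left(-1 - 7\right) + 11\right) = 6 - \left(-8 + 11\right) = 6 - 3 = 3$)
$c = 1$
$K{\left(r,T \right)} = -1$ ($K{\left(r,T \right)} = 2 - 3 = -1$)
$\frac{1}{K{\left(-21,c \right)}} = \frac{1}{-1} = -1$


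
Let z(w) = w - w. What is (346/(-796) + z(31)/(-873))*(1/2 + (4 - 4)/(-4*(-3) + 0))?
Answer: -173/796 ≈ -0.21734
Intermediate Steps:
z(w) = 0
(346/(-796) + z(31)/(-873))*(1/2 + (4 - 4)/(-4*(-3) + 0)) = (346/(-796) + 0/(-873))*(1/2 + (4 - 4)/(-4*(-3) + 0)) = (346*(-1/796) + 0*(-1/873))*(1*(½) + 0/(12 + 0)) = (-173/398 + 0)*(½ + 0/12) = -173*(½ + 0*(1/12))/398 = -173*(½ + 0)/398 = -173/398*½ = -173/796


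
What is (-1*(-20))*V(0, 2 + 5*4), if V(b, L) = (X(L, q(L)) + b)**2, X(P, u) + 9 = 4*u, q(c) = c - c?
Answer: 1620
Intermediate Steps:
q(c) = 0
X(P, u) = -9 + 4*u
V(b, L) = (-9 + b)**2 (V(b, L) = ((-9 + 4*0) + b)**2 = ((-9 + 0) + b)**2 = (-9 + b)**2)
(-1*(-20))*V(0, 2 + 5*4) = (-1*(-20))*(-9 + 0)**2 = 20*(-9)**2 = 20*81 = 1620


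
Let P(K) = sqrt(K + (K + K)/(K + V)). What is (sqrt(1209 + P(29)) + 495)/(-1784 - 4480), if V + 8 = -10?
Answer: -55/696 - sqrt(146289 + 11*sqrt(4147))/68904 ≈ -0.084587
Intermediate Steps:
V = -18 (V = -8 - 10 = -18)
P(K) = sqrt(K + 2*K/(-18 + K)) (P(K) = sqrt(K + (K + K)/(K - 18)) = sqrt(K + (2*K)/(-18 + K)) = sqrt(K + 2*K/(-18 + K)))
(sqrt(1209 + P(29)) + 495)/(-1784 - 4480) = (sqrt(1209 + sqrt(29*(-16 + 29)/(-18 + 29))) + 495)/(-1784 - 4480) = (sqrt(1209 + sqrt(29*13/11)) + 495)/(-6264) = (sqrt(1209 + sqrt(29*(1/11)*13)) + 495)*(-1/6264) = (sqrt(1209 + sqrt(377/11)) + 495)*(-1/6264) = (sqrt(1209 + sqrt(4147)/11) + 495)*(-1/6264) = (495 + sqrt(1209 + sqrt(4147)/11))*(-1/6264) = -55/696 - sqrt(1209 + sqrt(4147)/11)/6264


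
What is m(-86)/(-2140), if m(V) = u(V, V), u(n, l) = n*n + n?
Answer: -731/214 ≈ -3.4159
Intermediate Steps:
u(n, l) = n + n² (u(n, l) = n² + n = n + n²)
m(V) = V*(1 + V)
m(-86)/(-2140) = -86*(1 - 86)/(-2140) = -86*(-85)*(-1/2140) = 7310*(-1/2140) = -731/214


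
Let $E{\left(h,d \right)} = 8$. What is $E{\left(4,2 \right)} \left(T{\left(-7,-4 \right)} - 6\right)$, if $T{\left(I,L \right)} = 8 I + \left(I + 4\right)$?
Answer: $-520$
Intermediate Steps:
$T{\left(I,L \right)} = 4 + 9 I$ ($T{\left(I,L \right)} = 8 I + \left(4 + I\right) = 4 + 9 I$)
$E{\left(4,2 \right)} \left(T{\left(-7,-4 \right)} - 6\right) = 8 \left(\left(4 + 9 \left(-7\right)\right) - 6\right) = 8 \left(\left(4 - 63\right) - 6\right) = 8 \left(-59 - 6\right) = 8 \left(-65\right) = -520$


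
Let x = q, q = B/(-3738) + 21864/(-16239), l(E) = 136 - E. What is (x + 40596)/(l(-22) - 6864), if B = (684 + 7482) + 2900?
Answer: -410661979211/67843911282 ≈ -6.0530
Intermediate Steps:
B = 11066 (B = 8166 + 2900 = 11066)
q = -43571401/10116897 (q = 11066/(-3738) + 21864/(-16239) = 11066*(-1/3738) + 21864*(-1/16239) = -5533/1869 - 7288/5413 = -43571401/10116897 ≈ -4.3068)
x = -43571401/10116897 ≈ -4.3068
(x + 40596)/(l(-22) - 6864) = (-43571401/10116897 + 40596)/((136 - 1*(-22)) - 6864) = 410661979211/(10116897*((136 + 22) - 6864)) = 410661979211/(10116897*(158 - 6864)) = (410661979211/10116897)/(-6706) = (410661979211/10116897)*(-1/6706) = -410661979211/67843911282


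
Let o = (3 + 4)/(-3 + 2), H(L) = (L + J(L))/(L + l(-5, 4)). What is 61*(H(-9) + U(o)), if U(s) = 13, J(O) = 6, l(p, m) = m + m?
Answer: 976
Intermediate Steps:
l(p, m) = 2*m
H(L) = (6 + L)/(8 + L) (H(L) = (L + 6)/(L + 2*4) = (6 + L)/(L + 8) = (6 + L)/(8 + L))
o = -7 (o = 7/(-1) = 7*(-1) = -7)
61*(H(-9) + U(o)) = 61*((6 - 9)/(8 - 9) + 13) = 61*(-3/(-1) + 13) = 61*(-1*(-3) + 13) = 61*(3 + 13) = 61*16 = 976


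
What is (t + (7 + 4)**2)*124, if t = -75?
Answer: 5704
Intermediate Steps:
(t + (7 + 4)**2)*124 = (-75 + (7 + 4)**2)*124 = (-75 + 11**2)*124 = (-75 + 121)*124 = 46*124 = 5704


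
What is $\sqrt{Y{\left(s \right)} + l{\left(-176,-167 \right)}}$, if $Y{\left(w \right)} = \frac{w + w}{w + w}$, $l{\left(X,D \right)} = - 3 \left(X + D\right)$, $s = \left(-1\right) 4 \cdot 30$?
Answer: $\sqrt{1030} \approx 32.094$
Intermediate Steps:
$s = -120$ ($s = \left(-4\right) 30 = -120$)
$l{\left(X,D \right)} = - 3 D - 3 X$ ($l{\left(X,D \right)} = - 3 \left(D + X\right) = - 3 D - 3 X$)
$Y{\left(w \right)} = 1$ ($Y{\left(w \right)} = \frac{2 w}{2 w} = 2 w \frac{1}{2 w} = 1$)
$\sqrt{Y{\left(s \right)} + l{\left(-176,-167 \right)}} = \sqrt{1 - -1029} = \sqrt{1 + \left(501 + 528\right)} = \sqrt{1 + 1029} = \sqrt{1030}$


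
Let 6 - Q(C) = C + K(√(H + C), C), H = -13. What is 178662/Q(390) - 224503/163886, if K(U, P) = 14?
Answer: -14684776363/32613314 ≈ -450.27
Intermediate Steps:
Q(C) = -8 - C (Q(C) = 6 - (C + 14) = 6 - (14 + C) = 6 + (-14 - C) = -8 - C)
178662/Q(390) - 224503/163886 = 178662/(-8 - 1*390) - 224503/163886 = 178662/(-8 - 390) - 224503*1/163886 = 178662/(-398) - 224503/163886 = 178662*(-1/398) - 224503/163886 = -89331/199 - 224503/163886 = -14684776363/32613314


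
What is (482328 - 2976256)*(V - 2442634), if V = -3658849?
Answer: 15216659295224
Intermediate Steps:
(482328 - 2976256)*(V - 2442634) = (482328 - 2976256)*(-3658849 - 2442634) = -2493928*(-6101483) = 15216659295224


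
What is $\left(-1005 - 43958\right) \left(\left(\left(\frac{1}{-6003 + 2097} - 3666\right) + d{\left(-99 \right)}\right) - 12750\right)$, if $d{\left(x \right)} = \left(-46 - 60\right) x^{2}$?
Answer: $\frac{185341430738879}{3906} \approx 4.745 \cdot 10^{10}$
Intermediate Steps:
$d{\left(x \right)} = - 106 x^{2}$
$\left(-1005 - 43958\right) \left(\left(\left(\frac{1}{-6003 + 2097} - 3666\right) + d{\left(-99 \right)}\right) - 12750\right) = \left(-1005 - 43958\right) \left(\left(\left(\frac{1}{-6003 + 2097} - 3666\right) - 106 \left(-99\right)^{2}\right) - 12750\right) = - 44963 \left(\left(\left(\frac{1}{-3906} - 3666\right) - 1038906\right) - 12750\right) = - 44963 \left(\left(\left(- \frac{1}{3906} - 3666\right) - 1038906\right) - 12750\right) = - 44963 \left(\left(- \frac{14319397}{3906} - 1038906\right) - 12750\right) = - 44963 \left(- \frac{4072286233}{3906} - 12750\right) = \left(-44963\right) \left(- \frac{4122087733}{3906}\right) = \frac{185341430738879}{3906}$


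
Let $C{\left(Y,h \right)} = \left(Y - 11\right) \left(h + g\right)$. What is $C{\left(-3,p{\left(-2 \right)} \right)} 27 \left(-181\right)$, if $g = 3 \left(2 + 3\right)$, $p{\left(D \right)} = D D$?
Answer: $1299942$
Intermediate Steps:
$p{\left(D \right)} = D^{2}$
$g = 15$ ($g = 3 \cdot 5 = 15$)
$C{\left(Y,h \right)} = \left(-11 + Y\right) \left(15 + h\right)$ ($C{\left(Y,h \right)} = \left(Y - 11\right) \left(h + 15\right) = \left(-11 + Y\right) \left(15 + h\right)$)
$C{\left(-3,p{\left(-2 \right)} \right)} 27 \left(-181\right) = \left(-165 - 11 \left(-2\right)^{2} + 15 \left(-3\right) - 3 \left(-2\right)^{2}\right) 27 \left(-181\right) = \left(-165 - 44 - 45 - 12\right) 27 \left(-181\right) = \left(-266\right) 27 \left(-181\right) = \left(-7182\right) \left(-181\right) = 1299942$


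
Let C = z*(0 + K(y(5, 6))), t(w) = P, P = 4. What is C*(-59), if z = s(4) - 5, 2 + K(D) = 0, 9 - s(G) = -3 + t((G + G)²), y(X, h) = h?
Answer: 354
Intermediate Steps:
t(w) = 4
s(G) = 8 (s(G) = 9 - (-3 + 4) = 9 - 1*1 = 9 - 1 = 8)
K(D) = -2 (K(D) = -2 + 0 = -2)
z = 3 (z = 8 - 5 = 3)
C = -6 (C = 3*(0 - 2) = 3*(-2) = -6)
C*(-59) = -6*(-59) = 354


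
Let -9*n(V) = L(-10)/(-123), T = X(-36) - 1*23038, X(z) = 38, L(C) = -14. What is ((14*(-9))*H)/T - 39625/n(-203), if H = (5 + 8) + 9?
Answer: 63055760238/20125 ≈ 3.1332e+6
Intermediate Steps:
H = 22 (H = 13 + 9 = 22)
T = -23000 (T = 38 - 1*23038 = 38 - 23038 = -23000)
n(V) = -14/1107 (n(V) = -(-14)/(9*(-123)) = -(-14)*(-1)/(9*123) = -1/9*14/123 = -14/1107)
((14*(-9))*H)/T - 39625/n(-203) = ((14*(-9))*22)/(-23000) - 39625/(-14/1107) = -126*22*(-1/23000) - 39625*(-1107/14) = -2772*(-1/23000) + 43864875/14 = 693/5750 + 43864875/14 = 63055760238/20125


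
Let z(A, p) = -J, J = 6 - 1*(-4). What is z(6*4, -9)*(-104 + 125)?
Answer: -210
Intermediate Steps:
J = 10 (J = 6 + 4 = 10)
z(A, p) = -10 (z(A, p) = -1*10 = -10)
z(6*4, -9)*(-104 + 125) = -10*(-104 + 125) = -10*21 = -210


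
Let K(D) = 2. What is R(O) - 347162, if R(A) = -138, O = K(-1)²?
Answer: -347300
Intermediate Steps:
O = 4 (O = 2² = 4)
R(O) - 347162 = -138 - 347162 = -347300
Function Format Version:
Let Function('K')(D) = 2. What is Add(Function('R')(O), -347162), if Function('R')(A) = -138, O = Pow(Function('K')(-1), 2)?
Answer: -347300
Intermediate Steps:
O = 4 (O = Pow(2, 2) = 4)
Add(Function('R')(O), -347162) = Add(-138, -347162) = -347300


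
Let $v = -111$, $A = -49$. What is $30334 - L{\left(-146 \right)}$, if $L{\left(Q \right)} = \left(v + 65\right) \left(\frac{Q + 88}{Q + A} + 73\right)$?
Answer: $\frac{6572608}{195} \approx 33706.0$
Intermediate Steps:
$L{\left(Q \right)} = -3358 - \frac{46 \left(88 + Q\right)}{-49 + Q}$ ($L{\left(Q \right)} = \left(-111 + 65\right) \left(\frac{Q + 88}{Q - 49} + 73\right) = - 46 \left(\frac{88 + Q}{-49 + Q} + 73\right) = - 46 \left(73 + \frac{88 + Q}{-49 + Q}\right) = -3358 - \frac{46 \left(88 + Q\right)}{-49 + Q}$)
$30334 - L{\left(-146 \right)} = 30334 - \frac{46 \left(3489 - -10804\right)}{-49 - 146} = 30334 - \frac{46 \left(3489 + 10804\right)}{-195} = 30334 - 46 \left(- \frac{1}{195}\right) 14293 = 30334 - - \frac{657478}{195} = 30334 + \frac{657478}{195} = \frac{6572608}{195}$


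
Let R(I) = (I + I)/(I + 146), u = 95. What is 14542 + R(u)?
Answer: 3504812/241 ≈ 14543.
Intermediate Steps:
R(I) = 2*I/(146 + I) (R(I) = (2*I)/(146 + I) = 2*I/(146 + I))
14542 + R(u) = 14542 + 2*95/(146 + 95) = 14542 + 2*95/241 = 14542 + 2*95*(1/241) = 14542 + 190/241 = 3504812/241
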